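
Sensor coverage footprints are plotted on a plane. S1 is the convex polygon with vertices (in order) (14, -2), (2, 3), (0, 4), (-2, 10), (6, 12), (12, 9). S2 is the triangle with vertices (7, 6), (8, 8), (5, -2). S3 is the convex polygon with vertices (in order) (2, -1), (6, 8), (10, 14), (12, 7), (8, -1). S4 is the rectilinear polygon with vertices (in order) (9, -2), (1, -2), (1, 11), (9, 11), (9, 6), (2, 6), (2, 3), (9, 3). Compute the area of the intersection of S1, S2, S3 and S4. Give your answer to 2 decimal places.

0.74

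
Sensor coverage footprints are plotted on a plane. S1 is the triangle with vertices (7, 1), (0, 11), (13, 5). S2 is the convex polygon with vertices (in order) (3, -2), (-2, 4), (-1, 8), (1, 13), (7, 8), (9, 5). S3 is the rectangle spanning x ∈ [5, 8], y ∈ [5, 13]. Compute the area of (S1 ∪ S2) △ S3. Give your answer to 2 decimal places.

108.08

|S1 ∪ S2| = 104.5456.
|(S1 ∪ S2) ∩ S3| = 10.2308.
|(S1 ∪ S2) △ S3| = 104.5456 + 24 − 20.4615 = 108.08.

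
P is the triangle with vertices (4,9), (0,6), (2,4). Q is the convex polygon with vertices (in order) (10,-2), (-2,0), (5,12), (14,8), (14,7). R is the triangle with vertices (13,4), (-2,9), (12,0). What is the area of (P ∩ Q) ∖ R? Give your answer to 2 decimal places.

3.48

|P ∩ Q| = 4.7895.
|(P ∩ Q) ∩ R| = 1.3132.
|(P ∩ Q) ∖ R| = 4.7895 − 1.3132 = 3.48.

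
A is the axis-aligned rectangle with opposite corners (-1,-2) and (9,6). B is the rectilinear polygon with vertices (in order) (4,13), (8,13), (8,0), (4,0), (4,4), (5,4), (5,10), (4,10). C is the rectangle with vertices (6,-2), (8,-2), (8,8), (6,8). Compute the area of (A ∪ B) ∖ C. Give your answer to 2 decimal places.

84.00

|A ∪ B| = 104.
|(A ∪ B) ∩ C| = 20.
|(A ∪ B) ∖ C| = 104 − 20 = 84.00.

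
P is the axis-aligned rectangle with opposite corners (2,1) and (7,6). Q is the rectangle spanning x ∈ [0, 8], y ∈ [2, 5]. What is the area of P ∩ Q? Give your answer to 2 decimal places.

15.00

|P∩Q|: x∈[2,7], y∈[2,5] → 5·3 = 15.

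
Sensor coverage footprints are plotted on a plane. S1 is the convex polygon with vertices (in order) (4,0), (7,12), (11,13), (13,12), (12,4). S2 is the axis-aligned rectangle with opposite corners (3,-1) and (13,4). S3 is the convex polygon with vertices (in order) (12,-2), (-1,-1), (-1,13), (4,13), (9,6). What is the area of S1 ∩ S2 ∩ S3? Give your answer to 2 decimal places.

12.93

The intersection is the polygon with vertices (9.75,4), (10.105,3.053), (4,0), (5,4).
By the shoelace formula its area is 12.93.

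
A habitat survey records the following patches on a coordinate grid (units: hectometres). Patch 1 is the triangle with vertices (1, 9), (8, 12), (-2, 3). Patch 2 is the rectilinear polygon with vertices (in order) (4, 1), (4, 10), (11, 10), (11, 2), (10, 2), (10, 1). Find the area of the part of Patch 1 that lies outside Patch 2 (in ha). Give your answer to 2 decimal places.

|Patch 1| = 16.5, |Patch 1∩Patch 2| = 1.4222.
|Patch 1 ∖ Patch 2| = |Patch 1| − |Patch 1∩Patch 2| = 16.5 − 1.4222 = 15.08.

15.08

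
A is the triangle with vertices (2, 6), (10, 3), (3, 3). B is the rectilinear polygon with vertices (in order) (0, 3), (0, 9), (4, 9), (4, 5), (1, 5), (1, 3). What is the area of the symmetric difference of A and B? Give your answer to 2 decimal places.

26.33

|A| = 10.5, |B| = 18, |A∩B| = 1.0833.
|A △ B| = |A| + |B| − 2·|A∩B| = 10.5 + 18 − 2.1667 = 26.33.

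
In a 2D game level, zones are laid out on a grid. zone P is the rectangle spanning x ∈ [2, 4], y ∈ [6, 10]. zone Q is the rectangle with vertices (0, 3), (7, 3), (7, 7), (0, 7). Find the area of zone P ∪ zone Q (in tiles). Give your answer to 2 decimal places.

By inclusion–exclusion:
Individual areas: |zone P| = 8, |zone Q| = 28.
|zone P∩zone Q|: x∈[2,4], y∈[6,7] → 2·1 = 2.
|zone P ∪ zone Q| = 36 − 2 = 34.00.

34.00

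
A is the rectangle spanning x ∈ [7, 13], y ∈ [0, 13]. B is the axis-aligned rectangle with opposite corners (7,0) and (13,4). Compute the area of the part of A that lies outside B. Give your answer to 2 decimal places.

54.00

|A∩B|: x∈[7,13], y∈[0,4] → 6·4 = 24.
|A| = 78.
|A ∖ B| = |A| − |A∩B| = 78 − 24 = 54.00.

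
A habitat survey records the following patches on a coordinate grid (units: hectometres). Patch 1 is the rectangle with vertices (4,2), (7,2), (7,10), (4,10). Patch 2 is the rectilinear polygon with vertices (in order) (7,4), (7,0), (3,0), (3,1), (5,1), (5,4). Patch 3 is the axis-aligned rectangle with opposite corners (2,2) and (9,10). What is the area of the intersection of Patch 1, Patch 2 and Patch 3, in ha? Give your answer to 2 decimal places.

The intersection is the polygon with vertices (5,2), (5,4), (7,4), (7,2).
By the shoelace formula its area is 4.00.

4.00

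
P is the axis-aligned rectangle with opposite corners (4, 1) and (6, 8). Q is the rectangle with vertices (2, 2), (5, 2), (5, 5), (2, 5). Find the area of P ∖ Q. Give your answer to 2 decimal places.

11.00

|P∩Q|: x∈[4,5], y∈[2,5] → 1·3 = 3.
|P| = 14.
|P ∖ Q| = |P| − |P∩Q| = 14 − 3 = 11.00.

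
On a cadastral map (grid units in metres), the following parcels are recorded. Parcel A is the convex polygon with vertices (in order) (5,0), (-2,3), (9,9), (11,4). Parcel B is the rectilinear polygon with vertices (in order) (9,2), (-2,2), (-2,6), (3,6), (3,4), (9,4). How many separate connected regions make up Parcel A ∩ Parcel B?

1

Parcel A ∩ Parcel B is a single connected region.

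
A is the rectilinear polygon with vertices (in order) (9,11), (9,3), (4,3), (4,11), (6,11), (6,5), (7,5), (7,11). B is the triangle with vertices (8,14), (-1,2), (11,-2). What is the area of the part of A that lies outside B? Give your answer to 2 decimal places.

|A| = 34, |A∩B| = 31.4479.
|A ∖ B| = |A| − |A∩B| = 34 − 31.4479 = 2.55.

2.55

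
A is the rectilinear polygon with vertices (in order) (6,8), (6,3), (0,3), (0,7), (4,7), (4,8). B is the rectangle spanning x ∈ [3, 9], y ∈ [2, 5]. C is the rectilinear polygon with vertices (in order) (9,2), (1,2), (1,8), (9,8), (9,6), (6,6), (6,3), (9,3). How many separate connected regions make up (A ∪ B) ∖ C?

(A ∪ B) ∖ C splits into 2 disjoint pieces (area 6, area 4).

2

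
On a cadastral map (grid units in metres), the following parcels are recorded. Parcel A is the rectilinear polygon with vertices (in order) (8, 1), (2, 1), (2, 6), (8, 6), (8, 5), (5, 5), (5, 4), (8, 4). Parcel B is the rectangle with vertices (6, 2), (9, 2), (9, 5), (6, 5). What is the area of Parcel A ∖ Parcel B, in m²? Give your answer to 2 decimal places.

23.00

|Parcel A| = 27, |Parcel A∩Parcel B| = 4.
|Parcel A ∖ Parcel B| = |Parcel A| − |Parcel A∩Parcel B| = 27 − 4 = 23.00.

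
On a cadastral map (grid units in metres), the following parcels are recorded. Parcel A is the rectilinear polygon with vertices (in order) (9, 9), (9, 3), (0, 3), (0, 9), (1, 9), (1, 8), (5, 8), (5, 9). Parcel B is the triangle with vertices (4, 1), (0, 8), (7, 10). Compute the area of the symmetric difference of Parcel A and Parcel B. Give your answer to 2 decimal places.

|Parcel A| = 50, |Parcel B| = 28.5, |Parcel A∩Parcel B| = 22.
|Parcel A △ Parcel B| = |Parcel A| + |Parcel B| − 2·|Parcel A∩Parcel B| = 50 + 28.5 − 44 = 34.50.

34.50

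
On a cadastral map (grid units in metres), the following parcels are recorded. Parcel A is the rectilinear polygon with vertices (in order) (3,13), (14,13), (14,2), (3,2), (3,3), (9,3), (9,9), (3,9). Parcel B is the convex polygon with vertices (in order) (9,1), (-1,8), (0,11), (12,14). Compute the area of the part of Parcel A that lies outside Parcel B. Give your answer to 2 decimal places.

|Parcel A| = 85, |Parcel A∩Parcel B| = 39.5179.
|Parcel A ∖ Parcel B| = |Parcel A| − |Parcel A∩Parcel B| = 85 − 39.5179 = 45.48.

45.48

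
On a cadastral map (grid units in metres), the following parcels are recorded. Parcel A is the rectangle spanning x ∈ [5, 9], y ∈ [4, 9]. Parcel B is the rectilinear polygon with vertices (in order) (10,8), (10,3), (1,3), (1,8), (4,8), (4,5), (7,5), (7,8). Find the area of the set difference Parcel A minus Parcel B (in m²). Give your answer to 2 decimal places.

10.00

|Parcel A| = 20, |Parcel A∩Parcel B| = 10.
|Parcel A ∖ Parcel B| = |Parcel A| − |Parcel A∩Parcel B| = 20 − 10 = 10.00.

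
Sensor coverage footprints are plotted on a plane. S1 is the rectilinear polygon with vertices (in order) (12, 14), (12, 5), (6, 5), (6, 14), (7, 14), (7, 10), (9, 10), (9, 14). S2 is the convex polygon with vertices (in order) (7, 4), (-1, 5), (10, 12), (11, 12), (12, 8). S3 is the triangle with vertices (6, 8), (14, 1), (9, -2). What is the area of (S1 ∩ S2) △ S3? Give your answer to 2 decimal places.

50.32

|S1 ∩ S2| = 27.8295.
|(S1 ∩ S2) ∩ S3| = 3.5026.
|(S1 ∩ S2) △ S3| = 27.8295 + 29.5 − 7.0052 = 50.32.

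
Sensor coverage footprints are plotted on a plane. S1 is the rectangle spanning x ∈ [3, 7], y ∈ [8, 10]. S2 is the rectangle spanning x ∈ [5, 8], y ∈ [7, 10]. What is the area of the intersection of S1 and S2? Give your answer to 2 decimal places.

4.00

|S1∩S2|: x∈[5,7], y∈[8,10] → 2·2 = 4.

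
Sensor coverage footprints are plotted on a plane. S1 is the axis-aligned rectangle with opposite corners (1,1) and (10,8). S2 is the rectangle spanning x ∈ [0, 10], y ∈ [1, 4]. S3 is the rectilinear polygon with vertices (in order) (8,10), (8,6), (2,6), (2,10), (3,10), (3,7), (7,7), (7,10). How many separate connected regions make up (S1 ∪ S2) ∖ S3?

2

(S1 ∪ S2) ∖ S3 splits into 2 disjoint pieces (area 54, area 4).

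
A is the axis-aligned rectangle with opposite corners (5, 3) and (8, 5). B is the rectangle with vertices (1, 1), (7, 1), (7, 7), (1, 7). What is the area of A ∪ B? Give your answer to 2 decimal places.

By inclusion–exclusion:
Individual areas: |A| = 6, |B| = 36.
|A∩B|: x∈[5,7], y∈[3,5] → 2·2 = 4.
|A ∪ B| = 42 − 4 = 38.00.

38.00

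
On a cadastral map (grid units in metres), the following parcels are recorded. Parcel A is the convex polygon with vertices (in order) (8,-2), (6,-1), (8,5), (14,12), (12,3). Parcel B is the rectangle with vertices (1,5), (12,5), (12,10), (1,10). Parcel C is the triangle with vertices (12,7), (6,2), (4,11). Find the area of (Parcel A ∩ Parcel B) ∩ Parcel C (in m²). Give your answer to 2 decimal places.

The region (Parcel A ∩ Parcel B) ∩ Parcel C is the polygon with vertices (8,5), (10.4,7.8), (12,7), (9.6,5).
By the shoelace formula its area is 4.80.

4.80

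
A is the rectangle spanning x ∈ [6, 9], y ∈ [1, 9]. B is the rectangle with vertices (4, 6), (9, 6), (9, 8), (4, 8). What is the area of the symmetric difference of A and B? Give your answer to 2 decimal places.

22.00

|A∩B|: x∈[6,9], y∈[6,8] → 3·2 = 6.
|A △ B| = |A| + |B| − 2·|A∩B| = 24 + 10 − 12 = 22.00.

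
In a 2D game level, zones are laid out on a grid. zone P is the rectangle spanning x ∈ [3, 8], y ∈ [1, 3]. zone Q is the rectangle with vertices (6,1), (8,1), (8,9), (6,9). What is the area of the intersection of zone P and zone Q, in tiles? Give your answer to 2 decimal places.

|zone P∩zone Q|: x∈[6,8], y∈[1,3] → 2·2 = 4.

4.00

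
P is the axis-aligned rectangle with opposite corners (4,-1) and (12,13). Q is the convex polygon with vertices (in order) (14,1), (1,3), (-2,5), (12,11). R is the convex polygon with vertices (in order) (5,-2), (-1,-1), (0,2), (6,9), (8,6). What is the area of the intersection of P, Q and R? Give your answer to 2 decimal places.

18.49

The intersection is the polygon with vertices (4,2.538), (4,6.667), (5.226,8.097), (6.296,8.556), (8,6), (6.554,2.146).
By the shoelace formula its area is 18.49.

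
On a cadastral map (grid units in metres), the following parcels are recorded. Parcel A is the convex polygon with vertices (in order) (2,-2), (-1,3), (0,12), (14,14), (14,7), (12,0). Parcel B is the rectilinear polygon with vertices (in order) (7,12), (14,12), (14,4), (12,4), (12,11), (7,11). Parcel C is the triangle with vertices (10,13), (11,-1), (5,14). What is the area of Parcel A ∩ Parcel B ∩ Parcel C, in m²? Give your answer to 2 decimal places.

3.11

The intersection is the polygon with vertices (7,11), (7,12), (10.071,12), (10.143,11).
By the shoelace formula its area is 3.11.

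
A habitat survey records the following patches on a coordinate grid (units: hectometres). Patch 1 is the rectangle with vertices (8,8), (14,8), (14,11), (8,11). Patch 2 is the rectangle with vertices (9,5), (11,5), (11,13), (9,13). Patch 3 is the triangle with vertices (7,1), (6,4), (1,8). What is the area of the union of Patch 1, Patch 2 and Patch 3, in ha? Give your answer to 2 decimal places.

By inclusion–exclusion:
Individual areas: |Patch 1| = 18, |Patch 2| = 16, |Patch 3| = 5.5.
|Patch 1∩Patch 2|: x∈[9,11], y∈[8,11] → 2·3 = 6.
|Patch 1∩Patch 3| = 0.
|Patch 2∩Patch 3| = 0.
|Patch 1∩Patch 2∩Patch 3| = 0.
|Patch 1 ∪ Patch 2 ∪ Patch 3| = 39.5 − 6 + 0 = 33.50.

33.50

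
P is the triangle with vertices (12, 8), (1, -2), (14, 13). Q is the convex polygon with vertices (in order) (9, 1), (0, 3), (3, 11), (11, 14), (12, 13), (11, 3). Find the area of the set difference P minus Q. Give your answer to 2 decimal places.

5.56

|P| = 17.5, |P∩Q| = 11.9392.
|P ∖ Q| = |P| − |P∩Q| = 17.5 − 11.9392 = 5.56.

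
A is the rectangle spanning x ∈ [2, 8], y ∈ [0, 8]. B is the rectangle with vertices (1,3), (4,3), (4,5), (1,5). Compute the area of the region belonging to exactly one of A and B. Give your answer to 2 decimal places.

|A∩B|: x∈[2,4], y∈[3,5] → 2·2 = 4.
|A △ B| = |A| + |B| − 2·|A∩B| = 48 + 6 − 8 = 46.00.

46.00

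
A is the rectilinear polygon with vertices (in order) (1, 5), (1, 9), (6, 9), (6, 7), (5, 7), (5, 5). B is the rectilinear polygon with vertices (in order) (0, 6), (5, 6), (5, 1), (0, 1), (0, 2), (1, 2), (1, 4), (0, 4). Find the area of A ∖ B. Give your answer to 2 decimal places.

14.00

|A| = 18, |A∩B| = 4.
|A ∖ B| = |A| − |A∩B| = 18 − 4 = 14.00.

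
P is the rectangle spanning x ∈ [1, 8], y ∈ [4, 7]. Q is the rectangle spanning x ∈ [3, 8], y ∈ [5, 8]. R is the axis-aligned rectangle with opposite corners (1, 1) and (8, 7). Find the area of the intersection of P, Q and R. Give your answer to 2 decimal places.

10.00

The intersection is the polygon with vertices (3,5), (3,7), (8,7), (8,5).
By the shoelace formula its area is 10.00.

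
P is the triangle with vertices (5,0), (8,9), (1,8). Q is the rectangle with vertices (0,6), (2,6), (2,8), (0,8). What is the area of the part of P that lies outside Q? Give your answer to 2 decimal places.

29.00

|P| = 30, |P∩Q| = 1.
|P ∖ Q| = |P| − |P∩Q| = 30 − 1 = 29.00.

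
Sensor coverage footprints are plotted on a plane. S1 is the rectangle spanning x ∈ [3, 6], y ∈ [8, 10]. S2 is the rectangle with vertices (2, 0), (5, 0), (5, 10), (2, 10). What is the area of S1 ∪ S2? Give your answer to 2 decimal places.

By inclusion–exclusion:
Individual areas: |S1| = 6, |S2| = 30.
|S1∩S2|: x∈[3,5], y∈[8,10] → 2·2 = 4.
|S1 ∪ S2| = 36 − 4 = 32.00.

32.00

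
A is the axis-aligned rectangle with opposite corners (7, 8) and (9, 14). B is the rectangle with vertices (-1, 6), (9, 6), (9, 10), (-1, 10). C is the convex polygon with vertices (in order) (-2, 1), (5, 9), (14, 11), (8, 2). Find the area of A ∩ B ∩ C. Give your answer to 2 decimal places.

3.33

The intersection is the polygon with vertices (7,8), (7,9.444), (9,9.889), (9,8).
By the shoelace formula its area is 3.33.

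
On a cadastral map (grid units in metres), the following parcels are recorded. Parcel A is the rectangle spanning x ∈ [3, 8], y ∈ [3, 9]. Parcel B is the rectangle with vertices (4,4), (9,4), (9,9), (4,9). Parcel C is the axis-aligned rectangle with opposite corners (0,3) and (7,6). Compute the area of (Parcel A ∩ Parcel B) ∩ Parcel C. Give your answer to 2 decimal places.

6.00

The region (Parcel A ∩ Parcel B) ∩ Parcel C is the polygon with vertices (4,4), (4,6), (7,6), (7,4).
By the shoelace formula its area is 6.00.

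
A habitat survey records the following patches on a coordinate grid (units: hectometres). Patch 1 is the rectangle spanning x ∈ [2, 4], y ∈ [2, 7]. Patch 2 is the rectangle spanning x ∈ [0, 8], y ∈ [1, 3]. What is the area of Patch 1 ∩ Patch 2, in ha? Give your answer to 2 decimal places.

2.00

|Patch 1∩Patch 2|: x∈[2,4], y∈[2,3] → 2·1 = 2.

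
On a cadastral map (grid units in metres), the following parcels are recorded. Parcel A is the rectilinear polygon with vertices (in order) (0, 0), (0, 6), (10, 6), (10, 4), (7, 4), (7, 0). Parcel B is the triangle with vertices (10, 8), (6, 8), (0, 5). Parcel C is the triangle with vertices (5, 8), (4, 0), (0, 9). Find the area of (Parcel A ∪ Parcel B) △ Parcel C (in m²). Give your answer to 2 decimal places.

49.93

|Parcel A ∪ Parcel B| = 53.3333.
|(Parcel A ∪ Parcel B) ∩ Parcel C| = 11.9539.
|(Parcel A ∪ Parcel B) △ Parcel C| = 53.3333 + 20.5 − 23.9078 = 49.93.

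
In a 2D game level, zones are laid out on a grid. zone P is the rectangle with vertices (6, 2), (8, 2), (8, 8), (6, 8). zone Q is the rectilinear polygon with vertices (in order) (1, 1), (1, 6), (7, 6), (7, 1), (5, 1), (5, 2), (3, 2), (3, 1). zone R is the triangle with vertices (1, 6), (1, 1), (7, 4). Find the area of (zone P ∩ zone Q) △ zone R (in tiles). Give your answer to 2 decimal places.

|zone P ∩ zone Q| = 4.
|(zone P ∩ zone Q) ∩ zone R| = 0.4167.
|(zone P ∩ zone Q) △ zone R| = 4 + 15 − 0.8333 = 18.17.

18.17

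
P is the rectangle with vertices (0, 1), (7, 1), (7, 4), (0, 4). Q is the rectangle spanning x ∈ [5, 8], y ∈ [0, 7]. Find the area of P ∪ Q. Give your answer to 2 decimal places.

By inclusion–exclusion:
Individual areas: |P| = 21, |Q| = 21.
|P∩Q|: x∈[5,7], y∈[1,4] → 2·3 = 6.
|P ∪ Q| = 42 − 6 = 36.00.

36.00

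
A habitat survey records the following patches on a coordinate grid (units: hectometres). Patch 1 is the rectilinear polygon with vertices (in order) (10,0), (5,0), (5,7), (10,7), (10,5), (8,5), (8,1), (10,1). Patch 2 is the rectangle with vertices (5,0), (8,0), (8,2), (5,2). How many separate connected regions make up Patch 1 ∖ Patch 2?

Patch 1 ∖ Patch 2 splits into 2 disjoint pieces (area 2, area 19).

2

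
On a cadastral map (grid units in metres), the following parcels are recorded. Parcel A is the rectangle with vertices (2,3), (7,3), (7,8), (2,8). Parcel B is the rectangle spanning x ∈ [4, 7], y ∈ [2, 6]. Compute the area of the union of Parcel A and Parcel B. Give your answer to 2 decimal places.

28.00

By inclusion–exclusion:
Individual areas: |Parcel A| = 25, |Parcel B| = 12.
|Parcel A∩Parcel B|: x∈[4,7], y∈[3,6] → 3·3 = 9.
|Parcel A ∪ Parcel B| = 37 − 9 = 28.00.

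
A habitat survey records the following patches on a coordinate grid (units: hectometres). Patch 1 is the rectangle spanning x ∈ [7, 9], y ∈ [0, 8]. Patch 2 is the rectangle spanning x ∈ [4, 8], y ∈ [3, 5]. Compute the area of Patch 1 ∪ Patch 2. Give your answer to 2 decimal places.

22.00

By inclusion–exclusion:
Individual areas: |Patch 1| = 16, |Patch 2| = 8.
|Patch 1∩Patch 2|: x∈[7,8], y∈[3,5] → 1·2 = 2.
|Patch 1 ∪ Patch 2| = 24 − 2 = 22.00.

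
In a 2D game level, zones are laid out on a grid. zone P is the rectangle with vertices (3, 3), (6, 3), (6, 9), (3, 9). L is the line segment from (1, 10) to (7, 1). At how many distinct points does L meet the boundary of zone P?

The segment meets the boundary at (5.667,3), (3,7).

2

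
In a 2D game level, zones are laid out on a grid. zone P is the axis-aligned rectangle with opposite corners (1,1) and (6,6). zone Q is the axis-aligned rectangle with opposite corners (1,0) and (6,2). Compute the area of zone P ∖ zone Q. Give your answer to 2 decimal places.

|zone P∩zone Q|: x∈[1,6], y∈[1,2] → 5·1 = 5.
|zone P| = 25.
|zone P ∖ zone Q| = |zone P| − |zone P∩zone Q| = 25 − 5 = 20.00.

20.00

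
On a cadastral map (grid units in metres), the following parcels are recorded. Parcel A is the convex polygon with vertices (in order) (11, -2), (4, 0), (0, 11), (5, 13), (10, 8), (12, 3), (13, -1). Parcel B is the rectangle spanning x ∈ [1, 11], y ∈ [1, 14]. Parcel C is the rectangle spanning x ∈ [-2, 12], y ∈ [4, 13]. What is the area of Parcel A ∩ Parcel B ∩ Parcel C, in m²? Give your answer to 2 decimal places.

The intersection is the polygon with vertices (1,11.4), (5,13), (10,8), (11,5.5), (11,4), (2.546,4), (1,8.25).
By the shoelace formula its area is 64.77.

64.77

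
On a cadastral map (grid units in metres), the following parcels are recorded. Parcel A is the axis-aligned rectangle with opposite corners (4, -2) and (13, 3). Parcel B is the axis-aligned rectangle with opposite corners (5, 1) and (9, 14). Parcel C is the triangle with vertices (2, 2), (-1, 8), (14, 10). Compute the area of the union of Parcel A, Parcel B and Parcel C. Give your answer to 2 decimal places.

By inclusion–exclusion:
Individual areas: |Parcel A| = 45, |Parcel B| = 52, |Parcel C| = 48.
|Parcel A∩Parcel B|: x∈[5,9], y∈[1,3] → 4·2 = 8.
|Parcel A∩Parcel C| = 0.
|Parcel B∩Parcel C| = 14.9333.
|Parcel A∩Parcel B∩Parcel C| = 0.
|Parcel A ∪ Parcel B ∪ Parcel C| = 145 − 22.9333 + 0 = 122.07.

122.07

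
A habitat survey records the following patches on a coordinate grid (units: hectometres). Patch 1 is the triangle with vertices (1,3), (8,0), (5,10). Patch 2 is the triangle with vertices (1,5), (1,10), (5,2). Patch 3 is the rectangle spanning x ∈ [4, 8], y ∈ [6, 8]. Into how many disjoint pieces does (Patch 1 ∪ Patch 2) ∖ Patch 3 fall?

1

(Patch 1 ∪ Patch 2) ∖ Patch 3 is a single connected region.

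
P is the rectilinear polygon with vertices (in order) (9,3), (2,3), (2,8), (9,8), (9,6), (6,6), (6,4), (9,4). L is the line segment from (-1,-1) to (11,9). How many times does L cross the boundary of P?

The segment meets the boundary at (7.4,6), (9,7.333), (6,4.833), (3.8,3).

4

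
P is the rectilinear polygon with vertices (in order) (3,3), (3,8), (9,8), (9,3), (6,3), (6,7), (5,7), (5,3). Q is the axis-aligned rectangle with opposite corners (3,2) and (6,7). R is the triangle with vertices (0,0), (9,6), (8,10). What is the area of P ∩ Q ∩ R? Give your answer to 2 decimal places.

3.92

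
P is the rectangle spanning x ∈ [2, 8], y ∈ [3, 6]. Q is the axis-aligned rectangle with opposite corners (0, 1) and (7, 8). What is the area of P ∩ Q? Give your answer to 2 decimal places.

15.00

|P∩Q|: x∈[2,7], y∈[3,6] → 5·3 = 15.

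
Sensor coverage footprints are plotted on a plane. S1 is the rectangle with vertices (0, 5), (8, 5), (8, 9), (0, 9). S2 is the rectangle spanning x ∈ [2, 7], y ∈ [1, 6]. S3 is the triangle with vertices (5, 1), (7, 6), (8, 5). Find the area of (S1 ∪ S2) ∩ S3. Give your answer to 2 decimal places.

2.83

The region (S1 ∪ S2) ∩ S3 is the polygon with vertices (7,5), (7,3.667), (5,1), (7,6), (8,5).
By the shoelace formula its area is 2.83.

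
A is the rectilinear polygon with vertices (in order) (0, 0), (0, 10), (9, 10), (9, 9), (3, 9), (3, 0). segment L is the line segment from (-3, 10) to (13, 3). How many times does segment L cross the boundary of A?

The segment meets the boundary at (3,7.375), (0,8.688).

2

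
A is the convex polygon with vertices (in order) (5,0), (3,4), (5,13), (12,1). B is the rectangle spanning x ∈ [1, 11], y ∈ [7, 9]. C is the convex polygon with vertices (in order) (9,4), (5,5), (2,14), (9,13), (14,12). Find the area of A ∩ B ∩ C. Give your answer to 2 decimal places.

The intersection is the polygon with vertices (7.333,9), (8.5,7), (4.333,7), (3.933,8.2), (4.111,9).
By the shoelace formula its area is 7.66.

7.66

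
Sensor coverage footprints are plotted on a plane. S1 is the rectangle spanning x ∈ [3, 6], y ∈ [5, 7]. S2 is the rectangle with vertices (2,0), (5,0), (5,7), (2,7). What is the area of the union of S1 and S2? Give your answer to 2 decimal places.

By inclusion–exclusion:
Individual areas: |S1| = 6, |S2| = 21.
|S1∩S2|: x∈[3,5], y∈[5,7] → 2·2 = 4.
|S1 ∪ S2| = 27 − 4 = 23.00.

23.00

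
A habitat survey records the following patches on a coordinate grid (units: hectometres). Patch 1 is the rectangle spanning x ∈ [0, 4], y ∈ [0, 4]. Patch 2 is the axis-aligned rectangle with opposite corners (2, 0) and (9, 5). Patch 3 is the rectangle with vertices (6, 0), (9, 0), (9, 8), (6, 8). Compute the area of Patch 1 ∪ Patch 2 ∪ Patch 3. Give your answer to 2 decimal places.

52.00

By inclusion–exclusion:
Individual areas: |Patch 1| = 16, |Patch 2| = 35, |Patch 3| = 24.
|Patch 1∩Patch 2|: x∈[2,4], y∈[0,4] → 2·4 = 8.
|Patch 1∩Patch 3| = 0 (no overlap).
|Patch 2∩Patch 3|: x∈[6,9], y∈[0,5] → 3·5 = 15.
|Patch 1∩Patch 2∩Patch 3| = 0.
|Patch 1 ∪ Patch 2 ∪ Patch 3| = 75 − 23 + 0 = 52.00.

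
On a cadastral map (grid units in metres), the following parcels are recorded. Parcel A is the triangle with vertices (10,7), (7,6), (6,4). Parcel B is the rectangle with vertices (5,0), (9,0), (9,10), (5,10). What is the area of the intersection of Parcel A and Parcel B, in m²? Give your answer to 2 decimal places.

2.29

The intersection is the polygon with vertices (6,4), (7,6), (9,6.667), (9,6.25).
By the shoelace formula its area is 2.29.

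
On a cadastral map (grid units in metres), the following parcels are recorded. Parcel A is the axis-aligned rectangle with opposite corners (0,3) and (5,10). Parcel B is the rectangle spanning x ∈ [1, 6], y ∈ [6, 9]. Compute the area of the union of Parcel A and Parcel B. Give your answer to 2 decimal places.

By inclusion–exclusion:
Individual areas: |Parcel A| = 35, |Parcel B| = 15.
|Parcel A∩Parcel B|: x∈[1,5], y∈[6,9] → 4·3 = 12.
|Parcel A ∪ Parcel B| = 50 − 12 = 38.00.

38.00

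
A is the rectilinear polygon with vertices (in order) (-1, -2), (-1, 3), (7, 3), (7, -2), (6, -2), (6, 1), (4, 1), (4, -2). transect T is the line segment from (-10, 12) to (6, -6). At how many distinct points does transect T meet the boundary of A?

2

The segment meets the boundary at (2.444,-2), (-1,1.875).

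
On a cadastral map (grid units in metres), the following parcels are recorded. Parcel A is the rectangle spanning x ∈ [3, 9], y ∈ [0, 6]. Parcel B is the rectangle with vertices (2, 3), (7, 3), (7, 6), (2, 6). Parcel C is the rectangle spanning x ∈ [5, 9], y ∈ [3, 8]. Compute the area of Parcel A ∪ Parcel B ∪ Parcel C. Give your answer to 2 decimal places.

By inclusion–exclusion:
Individual areas: |Parcel A| = 36, |Parcel B| = 15, |Parcel C| = 20.
|Parcel A∩Parcel B|: x∈[3,7], y∈[3,6] → 4·3 = 12.
|Parcel A∩Parcel C|: x∈[5,9], y∈[3,6] → 4·3 = 12.
|Parcel B∩Parcel C|: x∈[5,7], y∈[3,6] → 2·3 = 6.
|Parcel A∩Parcel B∩Parcel C| = 6.
|Parcel A ∪ Parcel B ∪ Parcel C| = 71 − 30 + 6 = 47.00.

47.00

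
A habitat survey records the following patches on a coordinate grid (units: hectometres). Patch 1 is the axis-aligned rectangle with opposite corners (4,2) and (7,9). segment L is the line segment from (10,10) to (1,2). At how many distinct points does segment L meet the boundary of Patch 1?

The segment meets the boundary at (4,4.667), (7,7.333).

2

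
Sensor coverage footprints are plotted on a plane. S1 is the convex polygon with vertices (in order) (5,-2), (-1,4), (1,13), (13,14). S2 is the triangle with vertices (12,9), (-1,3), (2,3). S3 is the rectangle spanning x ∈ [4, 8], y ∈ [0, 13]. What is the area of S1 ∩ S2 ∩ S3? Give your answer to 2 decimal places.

3.32

The intersection is the polygon with vertices (8,7.154), (8,6.6), (4,4.2), (4,5.308).
By the shoelace formula its area is 3.32.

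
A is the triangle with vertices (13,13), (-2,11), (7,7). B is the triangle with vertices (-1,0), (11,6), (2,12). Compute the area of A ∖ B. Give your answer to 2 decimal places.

26.35

|A| = 39, |A∩B| = 12.6482.
|A ∖ B| = |A| − |A∩B| = 39 − 12.6482 = 26.35.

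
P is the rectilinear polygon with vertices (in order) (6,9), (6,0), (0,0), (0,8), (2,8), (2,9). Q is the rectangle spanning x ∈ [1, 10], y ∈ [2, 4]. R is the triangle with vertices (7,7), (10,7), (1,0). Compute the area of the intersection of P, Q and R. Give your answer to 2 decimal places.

2.56

The intersection is the polygon with vertices (2.714,2), (4.429,4), (6,4), (6,3.889), (3.571,2).
By the shoelace formula its area is 2.56.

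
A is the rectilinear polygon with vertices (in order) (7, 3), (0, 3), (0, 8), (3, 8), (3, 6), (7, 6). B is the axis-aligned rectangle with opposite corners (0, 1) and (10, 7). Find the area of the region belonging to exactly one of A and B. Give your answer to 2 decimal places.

39.00

|A| = 27, |B| = 60, |A∩B| = 24.
|A △ B| = |A| + |B| − 2·|A∩B| = 27 + 60 − 48 = 39.00.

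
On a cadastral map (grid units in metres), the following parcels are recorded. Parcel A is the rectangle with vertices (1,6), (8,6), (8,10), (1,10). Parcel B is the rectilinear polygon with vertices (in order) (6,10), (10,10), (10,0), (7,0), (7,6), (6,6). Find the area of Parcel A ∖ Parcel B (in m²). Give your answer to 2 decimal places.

20.00

|Parcel A| = 28, |Parcel A∩Parcel B| = 8.
|Parcel A ∖ Parcel B| = |Parcel A| − |Parcel A∩Parcel B| = 28 − 8 = 20.00.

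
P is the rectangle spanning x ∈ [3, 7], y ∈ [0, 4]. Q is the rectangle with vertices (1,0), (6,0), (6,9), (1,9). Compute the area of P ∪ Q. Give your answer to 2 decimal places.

49.00

By inclusion–exclusion:
Individual areas: |P| = 16, |Q| = 45.
|P∩Q|: x∈[3,6], y∈[0,4] → 3·4 = 12.
|P ∪ Q| = 61 − 12 = 49.00.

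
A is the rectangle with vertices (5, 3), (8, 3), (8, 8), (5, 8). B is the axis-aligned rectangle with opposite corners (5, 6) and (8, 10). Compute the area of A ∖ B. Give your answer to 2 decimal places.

9.00

|A∩B|: x∈[5,8], y∈[6,8] → 3·2 = 6.
|A| = 15.
|A ∖ B| = |A| − |A∩B| = 15 − 6 = 9.00.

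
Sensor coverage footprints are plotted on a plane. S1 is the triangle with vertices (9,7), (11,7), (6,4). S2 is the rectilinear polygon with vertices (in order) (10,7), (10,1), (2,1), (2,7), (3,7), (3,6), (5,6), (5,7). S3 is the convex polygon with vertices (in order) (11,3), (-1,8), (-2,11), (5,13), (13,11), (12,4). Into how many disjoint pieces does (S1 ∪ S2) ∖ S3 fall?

1

(S1 ∪ S2) ∖ S3 is a single connected region.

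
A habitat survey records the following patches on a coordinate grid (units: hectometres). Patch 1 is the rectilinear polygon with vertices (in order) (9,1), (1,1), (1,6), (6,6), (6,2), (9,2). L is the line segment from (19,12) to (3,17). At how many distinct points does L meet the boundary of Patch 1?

0

The segment lies entirely outside Patch 1 and never meets its boundary.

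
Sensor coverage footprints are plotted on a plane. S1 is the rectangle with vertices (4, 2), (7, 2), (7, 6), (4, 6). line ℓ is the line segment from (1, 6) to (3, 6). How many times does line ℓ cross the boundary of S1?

0

The segment lies entirely outside S1 and never meets its boundary.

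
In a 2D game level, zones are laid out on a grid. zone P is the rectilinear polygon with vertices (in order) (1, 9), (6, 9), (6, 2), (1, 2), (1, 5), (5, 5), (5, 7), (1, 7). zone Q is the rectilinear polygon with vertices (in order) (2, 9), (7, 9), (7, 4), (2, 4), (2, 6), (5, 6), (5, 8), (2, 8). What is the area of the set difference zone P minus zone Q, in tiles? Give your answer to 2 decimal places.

|zone P| = 27, |zone P∩zone Q| = 11.
|zone P ∖ zone Q| = |zone P| − |zone P∩zone Q| = 27 − 11 = 16.00.

16.00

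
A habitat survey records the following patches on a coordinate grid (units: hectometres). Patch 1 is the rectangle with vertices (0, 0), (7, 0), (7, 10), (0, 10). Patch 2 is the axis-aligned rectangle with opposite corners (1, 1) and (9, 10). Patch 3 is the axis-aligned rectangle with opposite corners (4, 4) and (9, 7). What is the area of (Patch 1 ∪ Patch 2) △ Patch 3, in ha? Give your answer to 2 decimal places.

73.00

|Patch 1 ∪ Patch 2| = 88.
|(Patch 1 ∪ Patch 2) ∩ Patch 3| = 15.
|(Patch 1 ∪ Patch 2) △ Patch 3| = 88 + 15 − 30 = 73.00.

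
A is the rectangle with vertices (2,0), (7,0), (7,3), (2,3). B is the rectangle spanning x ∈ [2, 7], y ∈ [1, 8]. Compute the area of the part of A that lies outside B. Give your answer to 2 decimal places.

|A∩B|: x∈[2,7], y∈[1,3] → 5·2 = 10.
|A| = 15.
|A ∖ B| = |A| − |A∩B| = 15 − 10 = 5.00.

5.00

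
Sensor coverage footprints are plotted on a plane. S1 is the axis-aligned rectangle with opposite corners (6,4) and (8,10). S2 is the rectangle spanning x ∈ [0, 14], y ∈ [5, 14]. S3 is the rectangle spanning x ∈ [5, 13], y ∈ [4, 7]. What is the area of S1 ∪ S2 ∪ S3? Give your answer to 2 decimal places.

By inclusion–exclusion:
Individual areas: |S1| = 12, |S2| = 126, |S3| = 24.
|S1∩S2|: x∈[6,8], y∈[5,10] → 2·5 = 10.
|S1∩S3|: x∈[6,8], y∈[4,7] → 2·3 = 6.
|S2∩S3|: x∈[5,13], y∈[5,7] → 8·2 = 16.
|S1∩S2∩S3| = 4.
|S1 ∪ S2 ∪ S3| = 162 − 32 + 4 = 134.00.

134.00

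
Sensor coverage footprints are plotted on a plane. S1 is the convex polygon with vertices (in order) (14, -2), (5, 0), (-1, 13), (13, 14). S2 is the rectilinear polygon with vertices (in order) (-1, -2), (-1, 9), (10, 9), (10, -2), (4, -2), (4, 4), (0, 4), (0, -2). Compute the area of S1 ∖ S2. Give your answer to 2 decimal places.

99.31

|S1| = 165, |S1∩S2| = 65.6944.
|S1 ∖ S2| = |S1| − |S1∩S2| = 165 − 65.6944 = 99.31.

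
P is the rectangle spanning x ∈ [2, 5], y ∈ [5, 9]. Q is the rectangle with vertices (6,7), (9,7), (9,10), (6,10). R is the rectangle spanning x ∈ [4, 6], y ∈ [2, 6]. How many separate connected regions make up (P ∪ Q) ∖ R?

(P ∪ Q) ∖ R splits into 2 disjoint pieces (area 11, area 9).

2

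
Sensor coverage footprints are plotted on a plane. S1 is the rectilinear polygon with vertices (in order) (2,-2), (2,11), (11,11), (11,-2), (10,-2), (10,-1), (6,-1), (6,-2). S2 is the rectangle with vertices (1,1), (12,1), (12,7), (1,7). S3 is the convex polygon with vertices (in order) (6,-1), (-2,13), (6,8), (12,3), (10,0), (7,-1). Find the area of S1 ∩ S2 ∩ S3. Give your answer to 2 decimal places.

The intersection is the polygon with vertices (7.2,7), (11,3.833), (11,1.5), (10.667,1), (4.857,1), (2,6), (2,7).
By the shoelace formula its area is 40.76.

40.76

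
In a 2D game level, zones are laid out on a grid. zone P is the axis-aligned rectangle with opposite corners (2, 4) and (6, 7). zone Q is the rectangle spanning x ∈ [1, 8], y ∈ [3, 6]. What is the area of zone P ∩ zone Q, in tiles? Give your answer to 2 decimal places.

8.00

|zone P∩zone Q|: x∈[2,6], y∈[4,6] → 4·2 = 8.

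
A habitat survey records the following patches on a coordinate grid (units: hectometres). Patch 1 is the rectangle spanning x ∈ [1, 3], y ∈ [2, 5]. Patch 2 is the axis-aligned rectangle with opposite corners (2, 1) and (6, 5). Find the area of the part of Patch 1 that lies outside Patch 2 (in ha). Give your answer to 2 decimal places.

3.00

|Patch 1∩Patch 2|: x∈[2,3], y∈[2,5] → 1·3 = 3.
|Patch 1| = 6.
|Patch 1 ∖ Patch 2| = |Patch 1| − |Patch 1∩Patch 2| = 6 − 3 = 3.00.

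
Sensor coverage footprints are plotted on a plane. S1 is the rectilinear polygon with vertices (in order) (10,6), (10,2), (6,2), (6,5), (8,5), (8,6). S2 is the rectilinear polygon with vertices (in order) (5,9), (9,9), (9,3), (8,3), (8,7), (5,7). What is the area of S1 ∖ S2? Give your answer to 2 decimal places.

|S1| = 14, |S1∩S2| = 3.
|S1 ∖ S2| = |S1| − |S1∩S2| = 14 − 3 = 11.00.

11.00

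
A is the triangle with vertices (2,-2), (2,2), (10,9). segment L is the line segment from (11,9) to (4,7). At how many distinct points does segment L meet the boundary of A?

2

The segment meets the boundary at (9.515,8.576), (9.738,8.639).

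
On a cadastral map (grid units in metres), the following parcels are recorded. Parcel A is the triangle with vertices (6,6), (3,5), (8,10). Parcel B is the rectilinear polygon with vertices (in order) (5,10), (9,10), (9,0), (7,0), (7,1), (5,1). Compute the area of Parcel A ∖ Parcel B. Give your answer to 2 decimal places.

1.33

|Parcel A| = 5, |Parcel A∩Parcel B| = 3.6667.
|Parcel A ∖ Parcel B| = |Parcel A| − |Parcel A∩Parcel B| = 5 − 3.6667 = 1.33.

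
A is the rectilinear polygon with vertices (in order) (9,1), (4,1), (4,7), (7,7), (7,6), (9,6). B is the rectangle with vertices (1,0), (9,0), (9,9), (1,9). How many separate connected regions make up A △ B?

1

A △ B is a single connected region.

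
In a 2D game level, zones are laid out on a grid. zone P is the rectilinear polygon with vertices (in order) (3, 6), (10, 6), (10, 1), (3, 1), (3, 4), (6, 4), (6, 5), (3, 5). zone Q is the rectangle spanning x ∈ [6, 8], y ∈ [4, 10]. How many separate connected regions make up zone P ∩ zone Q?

zone P ∩ zone Q is a single connected region.

1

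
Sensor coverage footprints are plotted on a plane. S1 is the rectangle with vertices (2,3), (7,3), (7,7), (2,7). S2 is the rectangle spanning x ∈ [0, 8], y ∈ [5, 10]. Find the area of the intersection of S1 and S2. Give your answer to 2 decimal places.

10.00

|S1∩S2|: x∈[2,7], y∈[5,7] → 5·2 = 10.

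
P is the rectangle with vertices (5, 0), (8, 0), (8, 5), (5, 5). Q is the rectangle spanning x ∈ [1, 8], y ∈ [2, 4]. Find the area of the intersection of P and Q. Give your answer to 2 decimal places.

|P∩Q|: x∈[5,8], y∈[2,4] → 3·2 = 6.

6.00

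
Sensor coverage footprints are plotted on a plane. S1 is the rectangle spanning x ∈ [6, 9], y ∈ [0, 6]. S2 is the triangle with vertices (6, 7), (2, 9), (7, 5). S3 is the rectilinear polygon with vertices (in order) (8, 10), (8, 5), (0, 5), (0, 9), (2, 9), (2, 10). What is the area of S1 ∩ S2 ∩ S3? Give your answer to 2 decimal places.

0.35

The intersection is the polygon with vertices (6.5,6), (7,5), (6,5.8), (6,6).
By the shoelace formula its area is 0.35.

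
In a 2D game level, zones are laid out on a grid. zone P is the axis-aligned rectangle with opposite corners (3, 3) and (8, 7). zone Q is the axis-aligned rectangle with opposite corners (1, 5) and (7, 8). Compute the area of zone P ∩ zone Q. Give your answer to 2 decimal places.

8.00

|zone P∩zone Q|: x∈[3,7], y∈[5,7] → 4·2 = 8.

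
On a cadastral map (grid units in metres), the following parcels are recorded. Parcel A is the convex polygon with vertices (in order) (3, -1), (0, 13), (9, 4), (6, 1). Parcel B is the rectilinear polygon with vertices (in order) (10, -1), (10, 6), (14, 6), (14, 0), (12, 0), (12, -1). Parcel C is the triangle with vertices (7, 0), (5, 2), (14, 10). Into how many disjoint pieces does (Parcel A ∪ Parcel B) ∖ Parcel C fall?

(Parcel A ∪ Parcel B) ∖ Parcel C splits into 2 disjoint pieces (area 45.5294, area 24.9714).

2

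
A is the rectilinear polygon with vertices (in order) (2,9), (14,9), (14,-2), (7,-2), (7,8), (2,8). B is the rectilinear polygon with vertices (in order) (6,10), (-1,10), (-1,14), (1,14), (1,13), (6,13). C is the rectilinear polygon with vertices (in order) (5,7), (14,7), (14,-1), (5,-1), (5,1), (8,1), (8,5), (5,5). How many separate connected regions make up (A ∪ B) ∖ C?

4

(A ∪ B) ∖ C splits into 4 disjoint pieces (area 19, area 7, area 4, area 23).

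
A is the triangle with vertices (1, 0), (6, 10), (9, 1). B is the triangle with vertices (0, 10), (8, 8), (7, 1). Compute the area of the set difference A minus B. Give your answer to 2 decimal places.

20.70

|A| = 37.5, |A∩B| = 16.804.
|A ∖ B| = |A| − |A∩B| = 37.5 − 16.804 = 20.70.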